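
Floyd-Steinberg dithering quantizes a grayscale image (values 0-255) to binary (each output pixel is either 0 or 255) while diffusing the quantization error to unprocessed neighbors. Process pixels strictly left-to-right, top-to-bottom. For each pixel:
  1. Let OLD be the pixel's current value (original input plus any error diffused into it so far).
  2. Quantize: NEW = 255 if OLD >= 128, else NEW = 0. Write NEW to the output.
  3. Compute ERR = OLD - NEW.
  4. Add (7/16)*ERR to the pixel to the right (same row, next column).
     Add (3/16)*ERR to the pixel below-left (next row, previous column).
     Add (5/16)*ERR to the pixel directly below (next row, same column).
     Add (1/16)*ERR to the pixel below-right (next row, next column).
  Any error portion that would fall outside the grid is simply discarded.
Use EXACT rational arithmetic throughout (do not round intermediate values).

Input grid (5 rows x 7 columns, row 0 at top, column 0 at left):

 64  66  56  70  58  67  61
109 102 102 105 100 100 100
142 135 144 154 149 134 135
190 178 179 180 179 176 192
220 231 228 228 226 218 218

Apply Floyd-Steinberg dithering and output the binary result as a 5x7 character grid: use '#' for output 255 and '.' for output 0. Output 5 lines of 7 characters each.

(0,0): OLD=64 → NEW=0, ERR=64
(0,1): OLD=94 → NEW=0, ERR=94
(0,2): OLD=777/8 → NEW=0, ERR=777/8
(0,3): OLD=14399/128 → NEW=0, ERR=14399/128
(0,4): OLD=219577/2048 → NEW=0, ERR=219577/2048
(0,5): OLD=3732495/32768 → NEW=0, ERR=3732495/32768
(0,6): OLD=58109033/524288 → NEW=0, ERR=58109033/524288
(1,0): OLD=1173/8 → NEW=255, ERR=-867/8
(1,1): OLD=6795/64 → NEW=0, ERR=6795/64
(1,2): OLD=421415/2048 → NEW=255, ERR=-100825/2048
(1,3): OLD=1186107/8192 → NEW=255, ERR=-902853/8192
(1,4): OLD=59598705/524288 → NEW=0, ERR=59598705/524288
(1,5): OLD=892595073/4194304 → NEW=255, ERR=-176952447/4194304
(1,6): OLD=8274339951/67108864 → NEW=0, ERR=8274339951/67108864
(2,0): OLD=131113/1024 → NEW=255, ERR=-130007/1024
(2,1): OLD=3166355/32768 → NEW=0, ERR=3166355/32768
(2,2): OLD=82240761/524288 → NEW=255, ERR=-51452679/524288
(2,3): OLD=397874417/4194304 → NEW=0, ERR=397874417/4194304
(2,4): OLD=7087585889/33554432 → NEW=255, ERR=-1468794271/33554432
(2,5): OLD=141613742955/1073741824 → NEW=255, ERR=-132190422165/1073741824
(2,6): OLD=2010596754333/17179869184 → NEW=0, ERR=2010596754333/17179869184
(3,0): OLD=88312665/524288 → NEW=255, ERR=-45380775/524288
(3,1): OLD=603946789/4194304 → NEW=255, ERR=-465600731/4194304
(3,2): OLD=4147045535/33554432 → NEW=0, ERR=4147045535/33554432
(3,3): OLD=33470426329/134217728 → NEW=255, ERR=-755094311/134217728
(3,4): OLD=2503188803417/17179869184 → NEW=255, ERR=-1877677838503/17179869184
(3,5): OLD=14969650287835/137438953472 → NEW=0, ERR=14969650287835/137438953472
(3,6): OLD=590503513217029/2199023255552 → NEW=255, ERR=29752583051269/2199023255552
(4,0): OLD=11551916887/67108864 → NEW=255, ERR=-5560843433/67108864
(4,1): OLD=190933932843/1073741824 → NEW=255, ERR=-82870232277/1073741824
(4,2): OLD=3863129783013/17179869184 → NEW=255, ERR=-517736858907/17179869184
(4,3): OLD=27527499105127/137438953472 → NEW=255, ERR=-7519434030233/137438953472
(4,4): OLD=206685919146021/1099511627776 → NEW=255, ERR=-73689545936859/1099511627776
(4,5): OLD=7685026481101573/35184372088832 → NEW=255, ERR=-1286988401550587/35184372088832
(4,6): OLD=119926608152779187/562949953421312 → NEW=255, ERR=-23625629969655373/562949953421312
Row 0: .......
Row 1: #.##.#.
Row 2: #.#.##.
Row 3: ##.##.#
Row 4: #######

Answer: .......
#.##.#.
#.#.##.
##.##.#
#######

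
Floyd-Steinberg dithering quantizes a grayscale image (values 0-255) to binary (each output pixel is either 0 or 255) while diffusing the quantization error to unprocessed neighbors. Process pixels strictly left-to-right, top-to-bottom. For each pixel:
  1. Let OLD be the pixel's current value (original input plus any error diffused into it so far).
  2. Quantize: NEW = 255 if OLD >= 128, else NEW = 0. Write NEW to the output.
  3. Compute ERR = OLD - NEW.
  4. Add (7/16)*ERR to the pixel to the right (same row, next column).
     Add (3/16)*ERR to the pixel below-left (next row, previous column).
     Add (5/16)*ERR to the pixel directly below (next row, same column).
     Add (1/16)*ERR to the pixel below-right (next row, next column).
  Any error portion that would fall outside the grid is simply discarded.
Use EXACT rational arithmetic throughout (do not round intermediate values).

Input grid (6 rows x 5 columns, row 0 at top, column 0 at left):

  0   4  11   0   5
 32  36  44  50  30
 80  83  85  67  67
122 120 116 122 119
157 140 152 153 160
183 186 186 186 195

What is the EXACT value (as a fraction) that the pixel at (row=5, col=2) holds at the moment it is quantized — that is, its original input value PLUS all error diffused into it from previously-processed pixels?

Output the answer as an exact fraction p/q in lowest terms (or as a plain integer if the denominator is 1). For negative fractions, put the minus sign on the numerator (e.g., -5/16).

Answer: 583877956060369/4398046511104

Derivation:
(0,0): OLD=0 → NEW=0, ERR=0
(0,1): OLD=4 → NEW=0, ERR=4
(0,2): OLD=51/4 → NEW=0, ERR=51/4
(0,3): OLD=357/64 → NEW=0, ERR=357/64
(0,4): OLD=7619/1024 → NEW=0, ERR=7619/1024
(1,0): OLD=131/4 → NEW=0, ERR=131/4
(1,1): OLD=1727/32 → NEW=0, ERR=1727/32
(1,2): OLD=74641/1024 → NEW=0, ERR=74641/1024
(1,3): OLD=87885/1024 → NEW=0, ERR=87885/1024
(1,4): OLD=575261/8192 → NEW=0, ERR=575261/8192
(2,0): OLD=51381/512 → NEW=0, ERR=51381/512
(2,1): OLD=2612985/16384 → NEW=255, ERR=-1564935/16384
(2,2): OLD=22401679/262144 → NEW=0, ERR=22401679/262144
(2,3): OLD=624656073/4194304 → NEW=255, ERR=-444891447/4194304
(2,4): OLD=3214698879/67108864 → NEW=0, ERR=3214698879/67108864
(3,0): OLD=35507723/262144 → NEW=255, ERR=-31338997/262144
(3,1): OLD=126130405/2097152 → NEW=0, ERR=126130405/2097152
(3,2): OLD=9607290513/67108864 → NEW=255, ERR=-7505469807/67108864
(3,3): OLD=14561456145/268435456 → NEW=0, ERR=14561456145/268435456
(3,4): OLD=648852226211/4294967296 → NEW=255, ERR=-446364434269/4294967296
(4,0): OLD=4392877159/33554432 → NEW=255, ERR=-4163503001/33554432
(4,1): OLD=81676485493/1073741824 → NEW=0, ERR=81676485493/1073741824
(4,2): OLD=2821954170959/17179869184 → NEW=255, ERR=-1558912470961/17179869184
(4,3): OLD=28525824950285/274877906944 → NEW=0, ERR=28525824950285/274877906944
(4,4): OLD=775442528555035/4398046511104 → NEW=255, ERR=-346059331776485/4398046511104
(5,0): OLD=2722785036991/17179869184 → NEW=255, ERR=-1658081604929/17179869184
(5,1): OLD=19623193673563/137438953472 → NEW=255, ERR=-15423739461797/137438953472
(5,2): OLD=583877956060369/4398046511104 → NEW=255, ERR=-537623904271151/4398046511104
Target (5,2): original=186, with diffused error = 583877956060369/4398046511104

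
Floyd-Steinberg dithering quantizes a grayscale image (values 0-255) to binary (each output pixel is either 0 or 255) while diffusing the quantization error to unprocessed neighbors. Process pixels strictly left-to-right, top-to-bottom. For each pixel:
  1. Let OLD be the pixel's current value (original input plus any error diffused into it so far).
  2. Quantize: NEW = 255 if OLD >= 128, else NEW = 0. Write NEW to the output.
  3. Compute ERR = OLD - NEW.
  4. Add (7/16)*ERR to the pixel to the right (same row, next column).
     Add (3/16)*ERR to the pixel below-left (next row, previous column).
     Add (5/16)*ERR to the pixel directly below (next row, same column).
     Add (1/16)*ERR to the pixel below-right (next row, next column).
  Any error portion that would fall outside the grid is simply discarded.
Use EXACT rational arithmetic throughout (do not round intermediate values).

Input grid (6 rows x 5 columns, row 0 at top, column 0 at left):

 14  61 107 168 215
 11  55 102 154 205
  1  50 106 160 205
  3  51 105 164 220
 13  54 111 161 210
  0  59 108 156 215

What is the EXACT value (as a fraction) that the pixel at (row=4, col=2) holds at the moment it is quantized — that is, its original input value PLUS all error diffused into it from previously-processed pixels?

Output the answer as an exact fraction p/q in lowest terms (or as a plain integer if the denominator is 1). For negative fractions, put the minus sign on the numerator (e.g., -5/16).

Answer: 55044590719103/549755813888

Derivation:
(0,0): OLD=14 → NEW=0, ERR=14
(0,1): OLD=537/8 → NEW=0, ERR=537/8
(0,2): OLD=17455/128 → NEW=255, ERR=-15185/128
(0,3): OLD=237769/2048 → NEW=0, ERR=237769/2048
(0,4): OLD=8709503/32768 → NEW=255, ERR=353663/32768
(1,0): OLD=3579/128 → NEW=0, ERR=3579/128
(1,1): OLD=68445/1024 → NEW=0, ERR=68445/1024
(1,2): OLD=3936545/32768 → NEW=0, ERR=3936545/32768
(1,3): OLD=31122829/131072 → NEW=255, ERR=-2300531/131072
(1,4): OLD=436102919/2097152 → NEW=255, ERR=-98670841/2097152
(2,0): OLD=364879/16384 → NEW=0, ERR=364879/16384
(2,1): OLD=54999765/524288 → NEW=0, ERR=54999765/524288
(2,2): OLD=1596551871/8388608 → NEW=255, ERR=-542543169/8388608
(2,3): OLD=16764569805/134217728 → NEW=0, ERR=16764569805/134217728
(2,4): OLD=523655723611/2147483648 → NEW=255, ERR=-23952606629/2147483648
(3,0): OLD=248545759/8388608 → NEW=0, ERR=248545759/8388608
(3,1): OLD=5772047091/67108864 → NEW=0, ERR=5772047091/67108864
(3,2): OLD=327264638049/2147483648 → NEW=255, ERR=-220343692191/2147483648
(3,3): OLD=652875995033/4294967296 → NEW=255, ERR=-442340665447/4294967296
(3,4): OLD=12318840391261/68719476736 → NEW=255, ERR=-5204626176419/68719476736
(4,0): OLD=41216615345/1073741824 → NEW=0, ERR=41216615345/1073741824
(4,1): OLD=2758582658993/34359738368 → NEW=0, ERR=2758582658993/34359738368
(4,2): OLD=55044590719103/549755813888 → NEW=0, ERR=55044590719103/549755813888
Target (4,2): original=111, with diffused error = 55044590719103/549755813888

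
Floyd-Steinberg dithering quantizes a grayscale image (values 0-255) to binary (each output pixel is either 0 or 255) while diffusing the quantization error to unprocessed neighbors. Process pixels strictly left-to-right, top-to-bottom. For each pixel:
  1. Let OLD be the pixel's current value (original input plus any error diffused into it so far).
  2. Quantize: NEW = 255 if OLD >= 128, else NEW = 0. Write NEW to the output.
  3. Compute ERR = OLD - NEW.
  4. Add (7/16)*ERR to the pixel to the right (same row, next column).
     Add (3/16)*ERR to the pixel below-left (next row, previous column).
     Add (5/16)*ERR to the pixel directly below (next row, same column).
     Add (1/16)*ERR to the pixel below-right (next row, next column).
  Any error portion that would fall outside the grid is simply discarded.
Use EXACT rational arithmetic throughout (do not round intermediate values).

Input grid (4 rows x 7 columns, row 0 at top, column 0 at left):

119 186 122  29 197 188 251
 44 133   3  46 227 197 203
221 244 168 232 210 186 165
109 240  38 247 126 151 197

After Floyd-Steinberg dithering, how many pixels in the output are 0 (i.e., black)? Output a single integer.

Answer: 10

Derivation:
(0,0): OLD=119 → NEW=0, ERR=119
(0,1): OLD=3809/16 → NEW=255, ERR=-271/16
(0,2): OLD=29335/256 → NEW=0, ERR=29335/256
(0,3): OLD=324129/4096 → NEW=0, ERR=324129/4096
(0,4): OLD=15179495/65536 → NEW=255, ERR=-1532185/65536
(0,5): OLD=186406993/1048576 → NEW=255, ERR=-80979887/1048576
(0,6): OLD=3644222007/16777216 → NEW=255, ERR=-633968073/16777216
(1,0): OLD=19971/256 → NEW=0, ERR=19971/256
(1,1): OLD=390677/2048 → NEW=255, ERR=-131563/2048
(1,2): OLD=1604537/65536 → NEW=0, ERR=1604537/65536
(1,3): OLD=22077445/262144 → NEW=0, ERR=22077445/262144
(1,4): OLD=4144059055/16777216 → NEW=255, ERR=-134131025/16777216
(1,5): OLD=21585166559/134217728 → NEW=255, ERR=-12640354081/134217728
(1,6): OLD=311732553521/2147483648 → NEW=255, ERR=-235875776719/2147483648
(2,0): OLD=7645879/32768 → NEW=255, ERR=-709961/32768
(2,1): OLD=234789197/1048576 → NEW=255, ERR=-32597683/1048576
(2,2): OLD=2916320551/16777216 → NEW=255, ERR=-1361869529/16777216
(2,3): OLD=29908544943/134217728 → NEW=255, ERR=-4316975697/134217728
(2,4): OLD=194385042399/1073741824 → NEW=255, ERR=-79419122721/1073741824
(2,5): OLD=3543019190517/34359738368 → NEW=0, ERR=3543019190517/34359738368
(2,6): OLD=93404850842883/549755813888 → NEW=255, ERR=-46782881698557/549755813888
(3,0): OLD=1617329735/16777216 → NEW=0, ERR=1617329735/16777216
(3,1): OLD=34344447163/134217728 → NEW=255, ERR=118926523/134217728
(3,2): OLD=5419326305/1073741824 → NEW=0, ERR=5419326305/1073741824
(3,3): OLD=945816731671/4294967296 → NEW=255, ERR=-149399928809/4294967296
(3,4): OLD=57719688694343/549755813888 → NEW=0, ERR=57719688694343/549755813888
(3,5): OLD=917339083263173/4398046511104 → NEW=255, ERR=-204162777068347/4398046511104
(3,6): OLD=11015694351965275/70368744177664 → NEW=255, ERR=-6928335413339045/70368744177664
Output grid:
  Row 0: .#..###  (3 black, running=3)
  Row 1: .#..###  (3 black, running=6)
  Row 2: #####.#  (1 black, running=7)
  Row 3: .#.#.##  (3 black, running=10)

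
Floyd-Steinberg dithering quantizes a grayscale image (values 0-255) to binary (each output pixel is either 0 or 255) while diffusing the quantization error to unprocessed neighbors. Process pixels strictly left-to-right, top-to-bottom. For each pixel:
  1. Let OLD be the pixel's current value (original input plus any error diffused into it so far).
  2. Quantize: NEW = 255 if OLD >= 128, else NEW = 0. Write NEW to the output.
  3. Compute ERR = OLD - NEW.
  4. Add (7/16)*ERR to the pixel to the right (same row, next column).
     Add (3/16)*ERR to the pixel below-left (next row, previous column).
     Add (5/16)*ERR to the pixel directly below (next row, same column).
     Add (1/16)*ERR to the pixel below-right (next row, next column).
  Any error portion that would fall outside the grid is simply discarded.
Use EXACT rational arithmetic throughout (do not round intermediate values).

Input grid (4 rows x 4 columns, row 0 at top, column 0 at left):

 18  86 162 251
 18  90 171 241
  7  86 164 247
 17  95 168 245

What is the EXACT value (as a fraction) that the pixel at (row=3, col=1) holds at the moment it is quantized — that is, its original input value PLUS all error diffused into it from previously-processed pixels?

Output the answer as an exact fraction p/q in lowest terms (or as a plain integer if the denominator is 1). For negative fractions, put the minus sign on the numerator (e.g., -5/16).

(0,0): OLD=18 → NEW=0, ERR=18
(0,1): OLD=751/8 → NEW=0, ERR=751/8
(0,2): OLD=25993/128 → NEW=255, ERR=-6647/128
(0,3): OLD=467519/2048 → NEW=255, ERR=-54721/2048
(1,0): OLD=5277/128 → NEW=0, ERR=5277/128
(1,1): OLD=131851/1024 → NEW=255, ERR=-129269/1024
(1,2): OLD=3289895/32768 → NEW=0, ERR=3289895/32768
(1,3): OLD=143303361/524288 → NEW=255, ERR=9609921/524288
(2,0): OLD=-62039/16384 → NEW=0, ERR=-62039/16384
(2,1): OLD=34757779/524288 → NEW=0, ERR=34757779/524288
(2,2): OLD=230608975/1048576 → NEW=255, ERR=-36777905/1048576
(2,3): OLD=4087902867/16777216 → NEW=255, ERR=-190287213/16777216
(3,0): OLD=236953433/8388608 → NEW=0, ERR=236953433/8388608
(3,1): OLD=16275546823/134217728 → NEW=0, ERR=16275546823/134217728
Target (3,1): original=95, with diffused error = 16275546823/134217728

Answer: 16275546823/134217728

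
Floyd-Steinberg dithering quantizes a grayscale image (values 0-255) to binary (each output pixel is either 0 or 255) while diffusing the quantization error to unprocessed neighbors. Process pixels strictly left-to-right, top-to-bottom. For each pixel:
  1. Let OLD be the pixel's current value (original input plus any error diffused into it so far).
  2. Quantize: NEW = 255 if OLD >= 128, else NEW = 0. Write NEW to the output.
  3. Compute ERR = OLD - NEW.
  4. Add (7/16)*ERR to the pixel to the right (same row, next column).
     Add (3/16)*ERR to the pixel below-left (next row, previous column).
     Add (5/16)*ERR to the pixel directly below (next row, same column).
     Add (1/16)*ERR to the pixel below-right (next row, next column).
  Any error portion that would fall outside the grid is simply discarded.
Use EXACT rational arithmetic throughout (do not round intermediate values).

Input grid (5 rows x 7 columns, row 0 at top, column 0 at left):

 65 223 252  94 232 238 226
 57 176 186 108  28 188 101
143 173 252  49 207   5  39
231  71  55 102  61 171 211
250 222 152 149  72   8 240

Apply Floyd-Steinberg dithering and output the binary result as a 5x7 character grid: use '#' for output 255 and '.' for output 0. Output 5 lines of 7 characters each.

(0,0): OLD=65 → NEW=0, ERR=65
(0,1): OLD=4023/16 → NEW=255, ERR=-57/16
(0,2): OLD=64113/256 → NEW=255, ERR=-1167/256
(0,3): OLD=376855/4096 → NEW=0, ERR=376855/4096
(0,4): OLD=17842337/65536 → NEW=255, ERR=1130657/65536
(0,5): OLD=257475687/1048576 → NEW=255, ERR=-9911193/1048576
(0,6): OLD=3722272465/16777216 → NEW=255, ERR=-555917615/16777216
(1,0): OLD=19621/256 → NEW=0, ERR=19621/256
(1,1): OLD=433411/2048 → NEW=255, ERR=-88829/2048
(1,2): OLD=11968703/65536 → NEW=255, ERR=-4742977/65536
(1,3): OLD=28321747/262144 → NEW=0, ERR=28321747/262144
(1,4): OLD=1419964825/16777216 → NEW=0, ERR=1419964825/16777216
(1,5): OLD=29117209705/134217728 → NEW=255, ERR=-5108310935/134217728
(1,6): OLD=157632334599/2147483648 → NEW=0, ERR=157632334599/2147483648
(2,0): OLD=5204177/32768 → NEW=255, ERR=-3151663/32768
(2,1): OLD=113861771/1048576 → NEW=0, ERR=113861771/1048576
(2,2): OLD=4939833185/16777216 → NEW=255, ERR=661643105/16777216
(2,3): OLD=14946745241/134217728 → NEW=0, ERR=14946745241/134217728
(2,4): OLD=302565363241/1073741824 → NEW=255, ERR=28761198121/1073741824
(2,5): OLD=820443092131/34359738368 → NEW=0, ERR=820443092131/34359738368
(2,6): OLD=38486437555109/549755813888 → NEW=0, ERR=38486437555109/549755813888
(3,0): OLD=3712856129/16777216 → NEW=255, ERR=-565333951/16777216
(3,1): OLD=12290899629/134217728 → NEW=0, ERR=12290899629/134217728
(3,2): OLD=145014082327/1073741824 → NEW=255, ERR=-128790082793/1073741824
(3,3): OLD=394328659985/4294967296 → NEW=0, ERR=394328659985/4294967296
(3,4): OLD=66506997363777/549755813888 → NEW=0, ERR=66506997363777/549755813888
(3,5): OLD=1082750690908883/4398046511104 → NEW=255, ERR=-38751169422637/4398046511104
(3,6): OLD=16221021053525773/70368744177664 → NEW=255, ERR=-1723008711778547/70368744177664
(4,0): OLD=551130252847/2147483648 → NEW=255, ERR=3521922607/2147483648
(4,1): OLD=7790684103779/34359738368 → NEW=255, ERR=-971049180061/34359738368
(4,2): OLD=68769484348333/549755813888 → NEW=0, ERR=68769484348333/549755813888
(4,3): OLD=1088977531419519/4398046511104 → NEW=255, ERR=-32524328912001/4398046511104
(4,4): OLD=3893349106257805/35184372088832 → NEW=0, ERR=3893349106257805/35184372088832
(4,5): OLD=63757862715767117/1125899906842624 → NEW=0, ERR=63757862715767117/1125899906842624
(4,6): OLD=4621999684971567147/18014398509481984 → NEW=255, ERR=28328065053661227/18014398509481984
Row 0: .##.###
Row 1: .##..#.
Row 2: #.#.#..
Row 3: #.#..##
Row 4: ##.#..#

Answer: .##.###
.##..#.
#.#.#..
#.#..##
##.#..#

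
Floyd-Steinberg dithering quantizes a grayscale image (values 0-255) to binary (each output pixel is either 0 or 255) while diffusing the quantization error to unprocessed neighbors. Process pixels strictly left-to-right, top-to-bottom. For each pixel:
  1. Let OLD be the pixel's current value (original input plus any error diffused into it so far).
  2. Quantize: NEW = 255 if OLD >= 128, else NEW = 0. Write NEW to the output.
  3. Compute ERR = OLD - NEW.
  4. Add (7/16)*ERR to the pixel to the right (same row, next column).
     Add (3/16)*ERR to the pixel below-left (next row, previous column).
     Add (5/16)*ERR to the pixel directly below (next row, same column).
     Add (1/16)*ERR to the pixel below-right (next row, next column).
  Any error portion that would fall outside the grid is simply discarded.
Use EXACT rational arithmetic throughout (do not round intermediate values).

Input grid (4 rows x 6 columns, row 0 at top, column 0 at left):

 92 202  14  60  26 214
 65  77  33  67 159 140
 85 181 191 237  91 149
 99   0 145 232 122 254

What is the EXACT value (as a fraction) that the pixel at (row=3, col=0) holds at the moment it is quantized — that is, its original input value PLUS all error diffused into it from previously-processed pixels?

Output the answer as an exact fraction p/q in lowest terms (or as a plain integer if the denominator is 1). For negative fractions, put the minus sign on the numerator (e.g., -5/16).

(0,0): OLD=92 → NEW=0, ERR=92
(0,1): OLD=969/4 → NEW=255, ERR=-51/4
(0,2): OLD=539/64 → NEW=0, ERR=539/64
(0,3): OLD=65213/1024 → NEW=0, ERR=65213/1024
(0,4): OLD=882475/16384 → NEW=0, ERR=882475/16384
(0,5): OLD=62276141/262144 → NEW=255, ERR=-4570579/262144
(1,0): OLD=5847/64 → NEW=0, ERR=5847/64
(1,1): OLD=61601/512 → NEW=0, ERR=61601/512
(1,2): OLD=1628789/16384 → NEW=0, ERR=1628789/16384
(1,3): OLD=9241905/65536 → NEW=255, ERR=-7469775/65536
(1,4): OLD=531321427/4194304 → NEW=0, ERR=531321427/4194304
(1,5): OLD=12974758229/67108864 → NEW=255, ERR=-4138002091/67108864
(2,0): OLD=1115003/8192 → NEW=255, ERR=-973957/8192
(2,1): OLD=50052025/262144 → NEW=255, ERR=-16794695/262144
(2,2): OLD=755754731/4194304 → NEW=255, ERR=-313792789/4194304
(2,3): OLD=6664428755/33554432 → NEW=255, ERR=-1891951405/33554432
(2,4): OLD=93665844601/1073741824 → NEW=0, ERR=93665844601/1073741824
(2,5): OLD=3020439538655/17179869184 → NEW=255, ERR=-1360427103265/17179869184
(3,0): OLD=209018891/4194304 → NEW=0, ERR=209018891/4194304
Target (3,0): original=99, with diffused error = 209018891/4194304

Answer: 209018891/4194304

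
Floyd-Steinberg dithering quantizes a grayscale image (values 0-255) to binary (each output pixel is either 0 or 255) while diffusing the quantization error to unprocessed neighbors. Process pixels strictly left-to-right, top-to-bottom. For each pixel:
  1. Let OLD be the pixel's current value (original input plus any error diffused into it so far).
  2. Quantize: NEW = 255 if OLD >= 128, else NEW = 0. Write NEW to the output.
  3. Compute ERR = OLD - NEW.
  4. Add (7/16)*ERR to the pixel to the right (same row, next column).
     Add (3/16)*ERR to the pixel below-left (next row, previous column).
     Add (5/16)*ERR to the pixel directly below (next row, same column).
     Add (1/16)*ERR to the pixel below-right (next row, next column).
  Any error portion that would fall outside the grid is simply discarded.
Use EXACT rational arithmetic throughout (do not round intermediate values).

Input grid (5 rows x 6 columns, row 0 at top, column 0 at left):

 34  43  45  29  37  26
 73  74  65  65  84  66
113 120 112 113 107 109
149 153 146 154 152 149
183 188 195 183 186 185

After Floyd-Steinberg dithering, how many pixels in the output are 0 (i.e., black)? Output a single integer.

Answer: 16

Derivation:
(0,0): OLD=34 → NEW=0, ERR=34
(0,1): OLD=463/8 → NEW=0, ERR=463/8
(0,2): OLD=9001/128 → NEW=0, ERR=9001/128
(0,3): OLD=122399/2048 → NEW=0, ERR=122399/2048
(0,4): OLD=2069209/32768 → NEW=0, ERR=2069209/32768
(0,5): OLD=28115951/524288 → NEW=0, ERR=28115951/524288
(1,0): OLD=12093/128 → NEW=0, ERR=12093/128
(1,1): OLD=152299/1024 → NEW=255, ERR=-108821/1024
(1,2): OLD=1812231/32768 → NEW=0, ERR=1812231/32768
(1,3): OLD=16267035/131072 → NEW=0, ERR=16267035/131072
(1,4): OLD=1441338769/8388608 → NEW=255, ERR=-697756271/8388608
(1,5): OLD=6753069735/134217728 → NEW=0, ERR=6753069735/134217728
(2,0): OLD=2008649/16384 → NEW=0, ERR=2008649/16384
(2,1): OLD=82156787/524288 → NEW=255, ERR=-51536653/524288
(2,2): OLD=863234073/8388608 → NEW=0, ERR=863234073/8388608
(2,3): OLD=12392677649/67108864 → NEW=255, ERR=-4720082671/67108864
(2,4): OLD=144795744307/2147483648 → NEW=0, ERR=144795744307/2147483648
(2,5): OLD=5120401665685/34359738368 → NEW=255, ERR=-3641331618155/34359738368
(3,0): OLD=1416676473/8388608 → NEW=255, ERR=-722418567/8388608
(3,1): OLD=7486790341/67108864 → NEW=0, ERR=7486790341/67108864
(3,2): OLD=111473131007/536870912 → NEW=255, ERR=-25428951553/536870912
(3,3): OLD=4479550993437/34359738368 → NEW=255, ERR=-4282182290403/34359738368
(3,4): OLD=25915295020349/274877906944 → NEW=0, ERR=25915295020349/274877906944
(3,5): OLD=709596585842035/4398046511104 → NEW=255, ERR=-411905274489485/4398046511104
(4,0): OLD=190058382135/1073741824 → NEW=255, ERR=-83745782985/1073741824
(4,1): OLD=2997494867083/17179869184 → NEW=255, ERR=-1383371774837/17179869184
(4,2): OLD=70684604146865/549755813888 → NEW=255, ERR=-69503128394575/549755813888
(4,3): OLD=910041064801621/8796093022208 → NEW=0, ERR=910041064801621/8796093022208
(4,4): OLD=33126237177678117/140737488355328 → NEW=255, ERR=-2761822352930523/140737488355328
(4,5): OLD=344613996193358307/2251799813685248 → NEW=255, ERR=-229594956296379933/2251799813685248
Output grid:
  Row 0: ......  (6 black, running=6)
  Row 1: .#..#.  (4 black, running=10)
  Row 2: .#.#.#  (3 black, running=13)
  Row 3: #.##.#  (2 black, running=15)
  Row 4: ###.##  (1 black, running=16)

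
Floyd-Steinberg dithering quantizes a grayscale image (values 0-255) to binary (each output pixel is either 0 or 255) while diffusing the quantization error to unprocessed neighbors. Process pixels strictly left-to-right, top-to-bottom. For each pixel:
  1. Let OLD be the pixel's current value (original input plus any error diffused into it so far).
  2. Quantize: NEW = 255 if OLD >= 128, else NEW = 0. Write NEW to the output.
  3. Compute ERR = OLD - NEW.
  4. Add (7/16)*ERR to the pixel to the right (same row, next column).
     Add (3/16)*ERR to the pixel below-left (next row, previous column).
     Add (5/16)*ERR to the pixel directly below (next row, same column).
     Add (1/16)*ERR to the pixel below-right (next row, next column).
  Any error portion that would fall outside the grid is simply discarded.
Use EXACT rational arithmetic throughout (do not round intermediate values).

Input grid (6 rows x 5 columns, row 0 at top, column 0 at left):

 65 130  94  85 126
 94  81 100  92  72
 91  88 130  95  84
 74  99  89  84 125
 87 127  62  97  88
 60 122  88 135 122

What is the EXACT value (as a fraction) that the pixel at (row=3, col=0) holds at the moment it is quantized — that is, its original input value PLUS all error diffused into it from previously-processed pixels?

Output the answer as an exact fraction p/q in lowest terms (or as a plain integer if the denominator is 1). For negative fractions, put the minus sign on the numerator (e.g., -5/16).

(0,0): OLD=65 → NEW=0, ERR=65
(0,1): OLD=2535/16 → NEW=255, ERR=-1545/16
(0,2): OLD=13249/256 → NEW=0, ERR=13249/256
(0,3): OLD=440903/4096 → NEW=0, ERR=440903/4096
(0,4): OLD=11343857/65536 → NEW=255, ERR=-5367823/65536
(1,0): OLD=24629/256 → NEW=0, ERR=24629/256
(1,1): OLD=218483/2048 → NEW=0, ERR=218483/2048
(1,2): OLD=11599471/65536 → NEW=255, ERR=-5112209/65536
(1,3): OLD=20811011/262144 → NEW=0, ERR=20811011/262144
(1,4): OLD=368528297/4194304 → NEW=0, ERR=368528297/4194304
(2,0): OLD=4622497/32768 → NEW=255, ERR=-3733343/32768
(2,1): OLD=65933563/1048576 → NEW=0, ERR=65933563/1048576
(2,2): OLD=2595191729/16777216 → NEW=255, ERR=-1682998351/16777216
(2,3): OLD=23493517443/268435456 → NEW=0, ERR=23493517443/268435456
(2,4): OLD=664471405269/4294967296 → NEW=255, ERR=-430745255211/4294967296
(3,0): OLD=841979793/16777216 → NEW=0, ERR=841979793/16777216
Target (3,0): original=74, with diffused error = 841979793/16777216

Answer: 841979793/16777216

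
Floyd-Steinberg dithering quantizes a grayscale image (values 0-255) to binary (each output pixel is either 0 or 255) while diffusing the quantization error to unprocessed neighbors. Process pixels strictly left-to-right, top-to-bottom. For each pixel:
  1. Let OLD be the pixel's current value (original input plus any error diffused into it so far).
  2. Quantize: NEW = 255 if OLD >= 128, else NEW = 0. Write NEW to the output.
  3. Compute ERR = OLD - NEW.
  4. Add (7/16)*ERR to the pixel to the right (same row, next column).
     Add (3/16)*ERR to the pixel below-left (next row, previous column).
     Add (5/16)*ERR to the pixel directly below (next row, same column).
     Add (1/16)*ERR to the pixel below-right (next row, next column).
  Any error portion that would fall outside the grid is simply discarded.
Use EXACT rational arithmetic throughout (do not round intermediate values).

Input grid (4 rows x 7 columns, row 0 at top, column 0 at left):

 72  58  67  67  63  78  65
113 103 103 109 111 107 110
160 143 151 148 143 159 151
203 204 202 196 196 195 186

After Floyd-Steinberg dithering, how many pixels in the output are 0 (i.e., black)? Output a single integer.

Answer: 13

Derivation:
(0,0): OLD=72 → NEW=0, ERR=72
(0,1): OLD=179/2 → NEW=0, ERR=179/2
(0,2): OLD=3397/32 → NEW=0, ERR=3397/32
(0,3): OLD=58083/512 → NEW=0, ERR=58083/512
(0,4): OLD=922677/8192 → NEW=0, ERR=922677/8192
(0,5): OLD=16682355/131072 → NEW=0, ERR=16682355/131072
(0,6): OLD=253091365/2097152 → NEW=0, ERR=253091365/2097152
(1,0): OLD=4873/32 → NEW=255, ERR=-3287/32
(1,1): OLD=28271/256 → NEW=0, ERR=28271/256
(1,2): OLD=1731403/8192 → NEW=255, ERR=-357557/8192
(1,3): OLD=5017063/32768 → NEW=255, ERR=-3338777/32768
(1,4): OLD=278028589/2097152 → NEW=255, ERR=-256745171/2097152
(1,5): OLD=2061587917/16777216 → NEW=0, ERR=2061587917/16777216
(1,6): OLD=56218011619/268435456 → NEW=255, ERR=-12233029661/268435456
(2,0): OLD=608693/4096 → NEW=255, ERR=-435787/4096
(2,1): OLD=15251495/131072 → NEW=0, ERR=15251495/131072
(2,2): OLD=369235285/2097152 → NEW=255, ERR=-165538475/2097152
(2,3): OLD=938553933/16777216 → NEW=0, ERR=938553933/16777216
(2,4): OLD=19580825413/134217728 → NEW=255, ERR=-14644695227/134217728
(2,5): OLD=573238629375/4294967296 → NEW=255, ERR=-521978031105/4294967296
(2,6): OLD=6271918903273/68719476736 → NEW=0, ERR=6271918903273/68719476736
(3,0): OLD=401750421/2097152 → NEW=255, ERR=-133023339/2097152
(3,1): OLD=3207160993/16777216 → NEW=255, ERR=-1071029087/16777216
(3,2): OLD=22436536331/134217728 → NEW=255, ERR=-11788984309/134217728
(3,3): OLD=80349378521/536870912 → NEW=255, ERR=-56552704039/536870912
(3,4): OLD=6633250491285/68719476736 → NEW=0, ERR=6633250491285/68719476736
(3,5): OLD=115198475560255/549755813888 → NEW=255, ERR=-24989256981185/549755813888
(3,6): OLD=1645212071411873/8796093022208 → NEW=255, ERR=-597791649251167/8796093022208
Output grid:
  Row 0: .......  (7 black, running=7)
  Row 1: #.###.#  (2 black, running=9)
  Row 2: #.#.##.  (3 black, running=12)
  Row 3: ####.##  (1 black, running=13)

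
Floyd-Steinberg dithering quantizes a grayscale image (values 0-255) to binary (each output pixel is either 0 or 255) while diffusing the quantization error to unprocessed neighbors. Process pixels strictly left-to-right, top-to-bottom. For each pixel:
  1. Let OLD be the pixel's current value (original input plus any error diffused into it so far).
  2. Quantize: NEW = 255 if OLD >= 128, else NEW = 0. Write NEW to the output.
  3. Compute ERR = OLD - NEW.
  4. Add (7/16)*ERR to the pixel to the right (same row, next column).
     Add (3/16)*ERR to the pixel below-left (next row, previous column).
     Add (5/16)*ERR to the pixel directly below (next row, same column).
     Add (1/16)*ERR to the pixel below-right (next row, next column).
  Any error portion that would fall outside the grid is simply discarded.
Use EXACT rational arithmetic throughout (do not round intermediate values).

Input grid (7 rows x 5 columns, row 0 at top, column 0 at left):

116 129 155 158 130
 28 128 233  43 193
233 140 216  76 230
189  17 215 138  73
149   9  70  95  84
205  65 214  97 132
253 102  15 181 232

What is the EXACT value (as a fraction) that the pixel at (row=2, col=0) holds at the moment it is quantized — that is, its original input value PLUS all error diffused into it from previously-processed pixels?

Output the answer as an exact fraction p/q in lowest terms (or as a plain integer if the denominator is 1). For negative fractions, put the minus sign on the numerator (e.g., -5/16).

Answer: 1885893/8192

Derivation:
(0,0): OLD=116 → NEW=0, ERR=116
(0,1): OLD=719/4 → NEW=255, ERR=-301/4
(0,2): OLD=7813/64 → NEW=0, ERR=7813/64
(0,3): OLD=216483/1024 → NEW=255, ERR=-44637/1024
(0,4): OLD=1817461/16384 → NEW=0, ERR=1817461/16384
(1,0): OLD=3209/64 → NEW=0, ERR=3209/64
(1,1): OLD=80159/512 → NEW=255, ERR=-50401/512
(1,2): OLD=3525931/16384 → NEW=255, ERR=-651989/16384
(1,3): OLD=2647455/65536 → NEW=0, ERR=2647455/65536
(1,4): OLD=254399805/1048576 → NEW=255, ERR=-12987075/1048576
(2,0): OLD=1885893/8192 → NEW=255, ERR=-203067/8192
Target (2,0): original=233, with diffused error = 1885893/8192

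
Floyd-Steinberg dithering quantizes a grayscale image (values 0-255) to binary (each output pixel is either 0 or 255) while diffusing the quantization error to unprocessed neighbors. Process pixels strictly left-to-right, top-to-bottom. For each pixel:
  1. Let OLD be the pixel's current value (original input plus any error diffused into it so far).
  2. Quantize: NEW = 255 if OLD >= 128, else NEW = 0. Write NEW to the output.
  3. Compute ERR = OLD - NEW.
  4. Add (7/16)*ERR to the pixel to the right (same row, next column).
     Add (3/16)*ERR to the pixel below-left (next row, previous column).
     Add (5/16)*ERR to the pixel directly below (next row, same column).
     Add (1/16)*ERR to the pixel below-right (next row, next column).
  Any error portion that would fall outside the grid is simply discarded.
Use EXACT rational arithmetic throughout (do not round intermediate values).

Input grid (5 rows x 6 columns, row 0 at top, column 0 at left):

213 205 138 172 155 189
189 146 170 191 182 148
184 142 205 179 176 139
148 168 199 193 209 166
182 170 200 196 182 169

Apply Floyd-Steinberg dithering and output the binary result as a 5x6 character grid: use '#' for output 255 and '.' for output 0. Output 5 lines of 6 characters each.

(0,0): OLD=213 → NEW=255, ERR=-42
(0,1): OLD=1493/8 → NEW=255, ERR=-547/8
(0,2): OLD=13835/128 → NEW=0, ERR=13835/128
(0,3): OLD=449101/2048 → NEW=255, ERR=-73139/2048
(0,4): OLD=4567067/32768 → NEW=255, ERR=-3788773/32768
(0,5): OLD=72569021/524288 → NEW=255, ERR=-61124419/524288
(1,0): OLD=20871/128 → NEW=255, ERR=-11769/128
(1,1): OLD=104497/1024 → NEW=0, ERR=104497/1024
(1,2): OLD=7780869/32768 → NEW=255, ERR=-574971/32768
(1,3): OLD=20609633/131072 → NEW=255, ERR=-12813727/131072
(1,4): OLD=662743619/8388608 → NEW=0, ERR=662743619/8388608
(1,5): OLD=18643549669/134217728 → NEW=255, ERR=-15581970971/134217728
(2,0): OLD=2857387/16384 → NEW=255, ERR=-1320533/16384
(2,1): OLD=67943177/524288 → NEW=255, ERR=-65750263/524288
(2,2): OLD=1113152859/8388608 → NEW=255, ERR=-1025942181/8388608
(2,3): OLD=7292011843/67108864 → NEW=0, ERR=7292011843/67108864
(2,4): OLD=473197608009/2147483648 → NEW=255, ERR=-74410722231/2147483648
(2,5): OLD=3178233266319/34359738368 → NEW=0, ERR=3178233266319/34359738368
(3,0): OLD=832977915/8388608 → NEW=0, ERR=832977915/8388608
(3,1): OLD=9682731615/67108864 → NEW=255, ERR=-7430028705/67108864
(3,2): OLD=67043368333/536870912 → NEW=0, ERR=67043368333/536870912
(3,3): OLD=9189492348199/34359738368 → NEW=255, ERR=427759064359/34359738368
(3,4): OLD=62604315318599/274877906944 → NEW=255, ERR=-7489550952121/274877906944
(3,5): OLD=795253622385609/4398046511104 → NEW=255, ERR=-326248237945911/4398046511104
(4,0): OLD=206450042453/1073741824 → NEW=255, ERR=-67354122667/1073741824
(4,1): OLD=2363577989329/17179869184 → NEW=255, ERR=-2017288652591/17179869184
(4,2): OLD=100642102004003/549755813888 → NEW=255, ERR=-39545630537437/549755813888
(4,3): OLD=1505150647199695/8796093022208 → NEW=255, ERR=-737853073463345/8796093022208
(4,4): OLD=17402940106887359/140737488355328 → NEW=0, ERR=17402940106887359/140737488355328
(4,5): OLD=446340381102186713/2251799813685248 → NEW=255, ERR=-127868571387551527/2251799813685248
Row 0: ##.###
Row 1: #.##.#
Row 2: ###.#.
Row 3: .#.###
Row 4: ####.#

Answer: ##.###
#.##.#
###.#.
.#.###
####.#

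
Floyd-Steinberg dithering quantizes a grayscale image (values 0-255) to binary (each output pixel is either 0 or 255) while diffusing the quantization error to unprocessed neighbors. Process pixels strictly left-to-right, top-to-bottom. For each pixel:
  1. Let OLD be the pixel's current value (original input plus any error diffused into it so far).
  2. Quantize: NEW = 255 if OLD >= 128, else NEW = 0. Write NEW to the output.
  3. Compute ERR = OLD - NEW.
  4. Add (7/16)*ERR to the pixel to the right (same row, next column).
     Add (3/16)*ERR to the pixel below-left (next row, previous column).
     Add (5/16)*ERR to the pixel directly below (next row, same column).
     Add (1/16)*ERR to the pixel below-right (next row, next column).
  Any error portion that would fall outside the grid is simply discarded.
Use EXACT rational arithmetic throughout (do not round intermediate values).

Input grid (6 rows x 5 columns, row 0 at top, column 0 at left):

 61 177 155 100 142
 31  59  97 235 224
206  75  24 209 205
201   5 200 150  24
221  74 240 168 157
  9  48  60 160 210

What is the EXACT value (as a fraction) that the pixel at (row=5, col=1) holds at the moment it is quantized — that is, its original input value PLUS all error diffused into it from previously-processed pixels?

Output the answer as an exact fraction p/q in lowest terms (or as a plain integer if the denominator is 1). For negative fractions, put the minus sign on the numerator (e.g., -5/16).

Answer: 573603359404043/8796093022208

Derivation:
(0,0): OLD=61 → NEW=0, ERR=61
(0,1): OLD=3259/16 → NEW=255, ERR=-821/16
(0,2): OLD=33933/256 → NEW=255, ERR=-31347/256
(0,3): OLD=190171/4096 → NEW=0, ERR=190171/4096
(0,4): OLD=10637309/65536 → NEW=255, ERR=-6074371/65536
(1,0): OLD=10353/256 → NEW=0, ERR=10353/256
(1,1): OLD=85015/2048 → NEW=0, ERR=85015/2048
(1,2): OLD=5399779/65536 → NEW=0, ERR=5399779/65536
(1,3): OLD=68294887/262144 → NEW=255, ERR=1448167/262144
(1,4): OLD=840344789/4194304 → NEW=255, ERR=-229202731/4194304
(2,0): OLD=7419373/32768 → NEW=255, ERR=-936467/32768
(2,1): OLD=97984767/1048576 → NEW=0, ERR=97984767/1048576
(2,2): OLD=1581434557/16777216 → NEW=0, ERR=1581434557/16777216
(2,3): OLD=66268376295/268435456 → NEW=255, ERR=-2182664985/268435456
(2,4): OLD=793327689873/4294967296 → NEW=255, ERR=-301888970607/4294967296
(3,0): OLD=3516339997/16777216 → NEW=255, ERR=-761850083/16777216
(3,1): OLD=4056420313/134217728 → NEW=0, ERR=4056420313/134217728
(3,2): OLD=1060834213539/4294967296 → NEW=255, ERR=-34382446941/4294967296
(3,3): OLD=1173976439723/8589934592 → NEW=255, ERR=-1016456881237/8589934592
(3,4): OLD=-6905398270921/137438953472 → NEW=0, ERR=-6905398270921/137438953472
(4,0): OLD=456289143827/2147483648 → NEW=255, ERR=-91319186413/2147483648
(4,1): OLD=4157618956691/68719476736 → NEW=0, ERR=4157618956691/68719476736
(4,2): OLD=267917449658365/1099511627776 → NEW=255, ERR=-12458015424515/1099511627776
(4,3): OLD=2043217278579603/17592186044416 → NEW=0, ERR=2043217278579603/17592186044416
(4,4): OLD=51992933707467397/281474976710656 → NEW=255, ERR=-19783185353749883/281474976710656
(5,0): OLD=7757391693977/1099511627776 → NEW=0, ERR=7757391693977/1099511627776
(5,1): OLD=573603359404043/8796093022208 → NEW=0, ERR=573603359404043/8796093022208
Target (5,1): original=48, with diffused error = 573603359404043/8796093022208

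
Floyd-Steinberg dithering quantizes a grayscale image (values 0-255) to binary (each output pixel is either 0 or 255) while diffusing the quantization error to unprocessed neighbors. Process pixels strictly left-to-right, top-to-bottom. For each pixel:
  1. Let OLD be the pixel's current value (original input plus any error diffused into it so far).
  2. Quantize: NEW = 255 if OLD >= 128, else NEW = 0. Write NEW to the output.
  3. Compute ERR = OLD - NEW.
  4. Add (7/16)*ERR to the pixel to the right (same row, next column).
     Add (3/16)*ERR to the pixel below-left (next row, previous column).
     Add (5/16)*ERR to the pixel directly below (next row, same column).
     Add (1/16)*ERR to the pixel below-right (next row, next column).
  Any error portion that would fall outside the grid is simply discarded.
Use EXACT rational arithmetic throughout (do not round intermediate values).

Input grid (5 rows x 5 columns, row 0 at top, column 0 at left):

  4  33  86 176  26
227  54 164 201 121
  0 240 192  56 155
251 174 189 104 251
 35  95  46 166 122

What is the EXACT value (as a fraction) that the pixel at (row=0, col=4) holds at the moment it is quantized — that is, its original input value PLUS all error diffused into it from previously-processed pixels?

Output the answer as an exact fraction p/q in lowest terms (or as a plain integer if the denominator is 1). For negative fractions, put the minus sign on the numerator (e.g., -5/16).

Answer: 177085/16384

Derivation:
(0,0): OLD=4 → NEW=0, ERR=4
(0,1): OLD=139/4 → NEW=0, ERR=139/4
(0,2): OLD=6477/64 → NEW=0, ERR=6477/64
(0,3): OLD=225563/1024 → NEW=255, ERR=-35557/1024
(0,4): OLD=177085/16384 → NEW=0, ERR=177085/16384
Target (0,4): original=26, with diffused error = 177085/16384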